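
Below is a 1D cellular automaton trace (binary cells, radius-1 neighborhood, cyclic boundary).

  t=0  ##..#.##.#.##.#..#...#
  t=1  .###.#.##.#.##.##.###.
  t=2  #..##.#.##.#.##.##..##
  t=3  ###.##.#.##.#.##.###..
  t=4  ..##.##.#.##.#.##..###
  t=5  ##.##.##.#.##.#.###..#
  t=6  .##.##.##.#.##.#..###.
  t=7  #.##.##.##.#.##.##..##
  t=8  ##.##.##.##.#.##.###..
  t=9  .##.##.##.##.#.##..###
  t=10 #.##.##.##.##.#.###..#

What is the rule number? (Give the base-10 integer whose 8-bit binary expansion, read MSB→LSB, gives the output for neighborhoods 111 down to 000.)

115

  ### -> .   bit 7 = 0  t=0,i=0
  ##. -> #   bit 6 = 1  t=0,i=1
  #.# -> #   bit 5 = 1  t=0,i=5
  #.. -> #   bit 4 = 1  t=0,i=2
  .## -> .   bit 3 = 0  t=0,i=6
  .#. -> .   bit 2 = 0  t=0,i=4
  ..# -> #   bit 1 = 1  t=0,i=3
  ... -> #   bit 0 = 1  t=0,i=19
  bits 01110011 = 115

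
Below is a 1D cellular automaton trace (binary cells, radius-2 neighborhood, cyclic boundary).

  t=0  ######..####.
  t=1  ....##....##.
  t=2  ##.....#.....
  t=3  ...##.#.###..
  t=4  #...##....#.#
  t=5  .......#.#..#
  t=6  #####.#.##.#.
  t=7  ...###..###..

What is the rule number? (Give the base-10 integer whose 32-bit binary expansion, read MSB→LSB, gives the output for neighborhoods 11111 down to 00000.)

1951737093

  nb #####: next=.  (t=0,i=2, bit31=0)
  nb ####.: next=#  (t=0,i=4, bit30=1)
  nb ###.#: next=#  (t=0,i=11, bit29=1)
  nb ###..: next=#  (t=0,i=5, bit28=1)
  nb ##.##: next=.  (t=0,i=12, bit27=0)
  nb ##.#.: next=#  (t=3,i=5, bit26=1)
  nb ##..#: next=.  (t=0,i=6, bit25=0)
  nb ##...: next=.  (t=1,i=6, bit24=0)
  nb #.###: next=.  (t=0,i=0, bit23=0)
  nb #.##.: next=#  (t=4,i=12, bit22=1)
  nb #.#.#: next=.  (t=3,i=6, bit21=0)
  nb #.#..: next=#  (t=5,i=9, bit20=1)
  nb #..##: next=.  (t=0,i=7, bit19=0)
  nb #..#.: next=#  (t=5,i=11, bit18=1)
  nb #...#: next=.  (t=4,i=2, bit17=0)
  nb #....: next=#  (t=1,i=0, bit16=1)
  nb .####: next=.  (t=0,i=1, bit15=0)
  nb .###.: next=.  (t=3,i=9, bit14=0)
  nb .##.#: next=#  (t=3,i=4, bit13=1)
  nb .##..: next=.  (t=1,i=5, bit12=0)
  nb .#.##: next=.  (t=3,i=7, bit11=0)
  nb .#.#.: next=#  (t=5,i=8, bit10=1)
  nb .#..#: next=.  (t=5,i=10, bit9=0)
  nb .#...: next=#  (t=2,i=8, bit8=1)
  nb ..###: next=.  (t=0,i=8, bit7=0)
  nb ..##.: next=.  (t=1,i=4, bit6=0)
  nb ..#.#: next=.  (t=4,i=10, bit5=0)
  nb ..#..: next=.  (t=2,i=7, bit4=0)
  nb ...##: next=.  (t=1,i=3, bit3=0)
  nb ...#.: next=#  (t=2,i=6, bit2=1)
  nb ....#: next=.  (t=1,i=2, bit1=0)
  nb .....: next=#  (t=1,i=1, bit0=1)
  bits 01110100010101010010010100000101 = 1951737093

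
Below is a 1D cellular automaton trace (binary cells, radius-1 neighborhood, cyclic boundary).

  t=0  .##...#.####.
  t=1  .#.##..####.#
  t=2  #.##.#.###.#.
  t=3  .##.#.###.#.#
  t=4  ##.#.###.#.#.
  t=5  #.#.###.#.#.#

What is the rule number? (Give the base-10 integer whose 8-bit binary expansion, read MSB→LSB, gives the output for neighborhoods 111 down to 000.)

  ### -> #   bit 7 = 1  t=0,i=9
  ##. -> .   bit 6 = 0  t=0,i=2
  #.# -> #   bit 5 = 1  t=0,i=7
  #.. -> #   bit 4 = 1  t=0,i=3
  .## -> #   bit 3 = 1  t=0,i=1
  .#. -> .   bit 2 = 0  t=0,i=6
  ..# -> .   bit 1 = 0  t=0,i=0
  ... -> #   bit 0 = 1  t=0,i=4
  bits 10111001 = 185

185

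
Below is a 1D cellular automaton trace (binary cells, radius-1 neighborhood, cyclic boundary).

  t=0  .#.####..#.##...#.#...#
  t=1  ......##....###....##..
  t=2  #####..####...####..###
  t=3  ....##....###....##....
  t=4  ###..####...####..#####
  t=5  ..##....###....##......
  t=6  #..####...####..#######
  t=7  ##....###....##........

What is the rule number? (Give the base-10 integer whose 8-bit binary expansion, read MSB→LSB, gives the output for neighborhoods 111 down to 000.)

81

  nb ###: next=.  (t=0,i=4, bit7=0)
  nb ##.: next=#  (t=0,i=6, bit6=1)
  nb #.#: next=.  (t=0,i=0, bit5=0)
  nb #..: next=#  (t=0,i=7, bit4=1)
  nb .##: next=.  (t=0,i=3, bit3=0)
  nb .#.: next=.  (t=0,i=1, bit2=0)
  nb ..#: next=.  (t=0,i=8, bit1=0)
  nb ...: next=#  (t=0,i=14, bit0=1)
  bits 01010001 = 81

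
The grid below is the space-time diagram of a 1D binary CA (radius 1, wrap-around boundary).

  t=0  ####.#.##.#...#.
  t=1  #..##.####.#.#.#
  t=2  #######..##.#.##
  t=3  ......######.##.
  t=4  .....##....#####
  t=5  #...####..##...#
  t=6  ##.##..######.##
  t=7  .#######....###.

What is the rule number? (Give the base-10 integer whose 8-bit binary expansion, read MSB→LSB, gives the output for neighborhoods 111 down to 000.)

122

  ### -> .   bit 7 = 0  t=0,i=1
  ##. -> #   bit 6 = 1  t=0,i=3
  #.# -> #   bit 5 = 1  t=0,i=4
  #.. -> #   bit 4 = 1  t=0,i=11
  .## -> #   bit 3 = 1  t=0,i=0
  .#. -> .   bit 2 = 0  t=0,i=5
  ..# -> #   bit 1 = 1  t=0,i=13
  ... -> .   bit 0 = 0  t=0,i=12
  bits 01111010 = 122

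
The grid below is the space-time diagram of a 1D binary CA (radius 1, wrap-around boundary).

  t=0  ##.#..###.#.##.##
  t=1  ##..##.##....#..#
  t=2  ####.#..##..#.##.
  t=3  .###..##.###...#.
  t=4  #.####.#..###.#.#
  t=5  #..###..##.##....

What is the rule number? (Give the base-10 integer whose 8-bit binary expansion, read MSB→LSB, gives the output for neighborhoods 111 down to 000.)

210

  ###|#  b7=1 t=0,i=0
  ##.|#  b6=1 t=0,i=1
  #.#|.  b5=0 t=0,i=2
  #..|#  b4=1 t=0,i=4
  .##|.  b3=0 t=0,i=6
  .#.|.  b2=0 t=0,i=3
  ..#|#  b1=1 t=0,i=5
  ...|.  b0=0 t=1,i=10
  bits 11010010 = 210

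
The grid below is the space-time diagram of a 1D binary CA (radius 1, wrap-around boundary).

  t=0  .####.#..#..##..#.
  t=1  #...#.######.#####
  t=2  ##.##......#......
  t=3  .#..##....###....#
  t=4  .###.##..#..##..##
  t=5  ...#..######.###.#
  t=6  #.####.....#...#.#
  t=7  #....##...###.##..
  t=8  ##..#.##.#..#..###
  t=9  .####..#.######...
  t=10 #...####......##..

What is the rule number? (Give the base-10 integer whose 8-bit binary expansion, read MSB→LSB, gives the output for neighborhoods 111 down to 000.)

86

  nb ###: next=.  (t=0,i=2, bit7=0)
  nb ##.: next=#  (t=0,i=4, bit6=1)
  nb #.#: next=.  (t=0,i=5, bit5=0)
  nb #..: next=#  (t=0,i=7, bit4=1)
  nb .##: next=.  (t=0,i=1, bit3=0)
  nb .#.: next=#  (t=0,i=6, bit2=1)
  nb ..#: next=#  (t=0,i=0, bit1=1)
  nb ...: next=.  (t=1,i=2, bit0=0)
  bits 01010110 = 86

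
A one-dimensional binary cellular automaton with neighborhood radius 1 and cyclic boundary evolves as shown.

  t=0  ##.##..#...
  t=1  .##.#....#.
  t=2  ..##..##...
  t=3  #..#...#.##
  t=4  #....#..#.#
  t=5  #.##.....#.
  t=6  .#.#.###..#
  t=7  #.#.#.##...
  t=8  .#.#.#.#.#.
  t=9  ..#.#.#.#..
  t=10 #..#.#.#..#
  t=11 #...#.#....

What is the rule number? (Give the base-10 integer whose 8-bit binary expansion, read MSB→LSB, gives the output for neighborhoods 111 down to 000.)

225

  nb ###: next=#  (t=3,i=10, bit7=1)
  nb ##.: next=#  (t=0,i=1, bit6=1)
  nb #.#: next=#  (t=0,i=2, bit5=1)
  nb #..: next=.  (t=0,i=5, bit4=0)
  nb .##: next=.  (t=0,i=0, bit3=0)
  nb .#.: next=.  (t=0,i=7, bit2=0)
  nb ..#: next=.  (t=0,i=6, bit1=0)
  nb ...: next=#  (t=0,i=9, bit0=1)
  bits 11100001 = 225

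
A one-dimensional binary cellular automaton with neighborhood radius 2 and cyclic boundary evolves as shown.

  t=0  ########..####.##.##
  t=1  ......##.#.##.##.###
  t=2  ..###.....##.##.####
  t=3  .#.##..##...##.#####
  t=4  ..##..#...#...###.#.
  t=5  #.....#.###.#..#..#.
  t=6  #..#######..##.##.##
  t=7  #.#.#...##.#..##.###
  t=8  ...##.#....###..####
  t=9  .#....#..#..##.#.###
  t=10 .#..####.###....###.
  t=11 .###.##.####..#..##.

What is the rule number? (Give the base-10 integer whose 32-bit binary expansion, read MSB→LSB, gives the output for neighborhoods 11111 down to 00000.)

  ##### -> .   bit 31 = 0  t=0,i=0
  ####. -> #   bit 30 = 1  t=0,i=6
  ###.# -> .   bit 29 = 0  t=0,i=13
  ###.. -> #   bit 28 = 1  t=0,i=7
  ##.## -> #   bit 27 = 1  t=0,i=14
  ##.#. -> .   bit 26 = 0  t=1,i=8
  ##..# -> .   bit 25 = 0  t=0,i=8
  ##... -> .   bit 24 = 0  t=1,i=0
  #.### -> #   bit 23 = 1  t=0,i=18
  #.##. -> #   bit 22 = 1  t=0,i=15
  #.#.# -> .   bit 21 = 0  t=1,i=9
  #.#.. -> #   bit 20 = 1  t=4,i=18
  #..## -> #   bit 19 = 1  t=0,i=9
  #..#. -> .   bit 18 = 0  t=4,i=5
  #...# -> #   bit 17 = 1  t=3,i=10
  #.... -> .   bit 16 = 0  t=1,i=1
  .#### -> #   bit 15 = 1  t=0,i=11
  .###. -> #   bit 14 = 1  t=1,i=18
  .##.# -> .   bit 13 = 0  t=0,i=16
  .##.. -> .   bit 12 = 0  t=3,i=4
  .#.## -> #   bit 11 = 1  t=1,i=10
  .#.#. -> #   bit 10 = 1  t=5,i=19
  .#..# -> #   bit 9 = 1  t=5,i=13
  .#... -> .   bit 8 = 0  t=4,i=7
  ..### -> .   bit 7 = 0  t=0,i=10
  ..##. -> .   bit 6 = 0  t=1,i=6
  ..#.# -> #   bit 5 = 1  t=5,i=6
  ..#.. -> #   bit 4 = 1  t=4,i=6
  ...## -> .   bit 3 = 0  t=1,i=5
  ...#. -> #   bit 2 = 1  t=4,i=9
  ....# -> #   bit 1 = 1  t=1,i=4
  ..... -> #   bit 0 = 1  t=1,i=2
  bits 01011000110110101100111000110111 = 1490734647

1490734647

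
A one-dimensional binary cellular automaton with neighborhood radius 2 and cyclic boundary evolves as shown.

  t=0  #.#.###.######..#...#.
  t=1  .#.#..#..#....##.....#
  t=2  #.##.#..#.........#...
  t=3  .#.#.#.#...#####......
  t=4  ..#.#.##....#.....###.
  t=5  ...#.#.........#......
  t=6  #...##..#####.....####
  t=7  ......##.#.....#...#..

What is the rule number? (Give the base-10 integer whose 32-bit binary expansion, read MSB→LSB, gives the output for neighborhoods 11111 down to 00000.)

  nb #####: next=.  (t=0,i=10, bit31=0)
  nb ####.: next=.  (t=0,i=12, bit30=0)
  nb ###.#: next=#  (t=0,i=6, bit29=1)
  nb ###..: next=.  (t=0,i=13, bit28=0)
  nb ##.##: next=.  (t=0,i=7, bit27=0)
  nb ##.#.: next=.  (t=2,i=4, bit26=0)
  nb ##..#: next=#  (t=0,i=14, bit25=1)
  nb ##...: next=.  (t=1,i=16, bit24=0)
  nb #.###: next=.  (t=0,i=4, bit23=0)
  nb #.##.: next=.  (t=2,i=2, bit22=0)
  nb #.#.#: next=.  (t=0,i=0, bit21=0)
  nb #.#..: next=#  (t=1,i=3, bit20=1)
  nb #..##: next=#  (t=6,i=7, bit19=1)
  nb #..#.: next=#  (t=0,i=15, bit18=1)
  nb #...#: next=.  (t=0,i=18, bit17=0)
  nb #....: next=.  (t=1,i=11, bit16=0)
  nb .####: next=#  (t=0,i=9, bit15=1)
  nb .###.: next=.  (t=0,i=5, bit14=0)
  nb .##.#: next=#  (t=2,i=3, bit13=1)
  nb .##..: next=.  (t=1,i=15, bit12=0)
  nb .#.##: next=#  (t=0,i=3, bit11=1)
  nb .#.#.: next=#  (t=0,i=1, bit10=1)
  nb .#..#: next=.  (t=1,i=4, bit9=0)
  nb .#...: next=.  (t=0,i=17, bit8=0)
  nb ..###: next=.  (t=3,i=11, bit7=0)
  nb ..##.: next=.  (t=1,i=14, bit6=0)
  nb ..#.#: next=.  (t=0,i=20, bit5=0)
  nb ..#..: next=.  (t=0,i=16, bit4=0)
  nb ...##: next=.  (t=1,i=13, bit3=0)
  nb ...#.: next=.  (t=0,i=19, bit2=0)
  nb ....#: next=.  (t=1,i=12, bit1=0)
  nb .....: next=#  (t=1,i=18, bit0=1)
  bits 00100010000111001010110000000001 = 572304385

572304385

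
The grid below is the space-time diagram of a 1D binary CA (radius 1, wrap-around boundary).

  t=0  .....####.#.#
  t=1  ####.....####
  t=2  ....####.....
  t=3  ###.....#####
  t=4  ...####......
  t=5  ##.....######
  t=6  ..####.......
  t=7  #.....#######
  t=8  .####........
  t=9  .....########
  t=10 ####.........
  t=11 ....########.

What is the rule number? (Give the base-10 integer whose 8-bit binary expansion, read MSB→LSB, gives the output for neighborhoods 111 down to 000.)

53

  ### -> .   bit 7 = 0  t=0,i=6
  ##. -> .   bit 6 = 0  t=0,i=8
  #.# -> #   bit 5 = 1  t=0,i=9
  #.. -> #   bit 4 = 1  t=0,i=0
  .## -> .   bit 3 = 0  t=0,i=5
  .#. -> #   bit 2 = 1  t=0,i=10
  ..# -> .   bit 1 = 0  t=0,i=4
  ... -> #   bit 0 = 1  t=0,i=1
  bits 00110101 = 53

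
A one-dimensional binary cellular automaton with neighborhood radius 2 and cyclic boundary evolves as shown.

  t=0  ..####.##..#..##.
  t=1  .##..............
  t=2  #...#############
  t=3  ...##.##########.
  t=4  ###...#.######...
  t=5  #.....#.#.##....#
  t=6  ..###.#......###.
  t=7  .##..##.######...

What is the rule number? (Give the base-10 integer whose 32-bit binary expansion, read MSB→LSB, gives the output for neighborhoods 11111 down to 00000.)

2224095403

  nb #####: next=#  (t=2,i=6, bit31=1)
  nb ####.: next=.  (t=0,i=4, bit30=0)
  nb ###.#: next=.  (t=0,i=5, bit29=0)
  nb ###..: next=.  (t=2,i=0, bit28=0)
  nb ##.##: next=.  (t=0,i=6, bit27=0)
  nb ##.#.: next=#  (t=6,i=5, bit26=1)
  nb ##..#: next=.  (t=0,i=9, bit25=0)
  nb ##...: next=.  (t=0,i=16, bit24=0)
  nb #.###: next=#  (t=3,i=6, bit23=1)
  nb #.##.: next=.  (t=0,i=7, bit22=0)
  nb #.#.#: next=.  (t=5,i=8, bit21=0)
  nb #.#..: next=#  (t=6,i=6, bit20=1)
  nb #..##: next=.  (t=0,i=13, bit19=0)
  nb #..#.: next=.  (t=0,i=10, bit18=0)
  nb #...#: next=.  (t=0,i=0, bit17=0)
  nb #....: next=#  (t=1,i=4, bit16=1)
  nb .####: next=.  (t=0,i=3, bit15=0)
  nb .###.: next=.  (t=4,i=1, bit14=0)
  nb .##.#: next=.  (t=3,i=4, bit13=0)
  nb .##..: next=.  (t=0,i=8, bit12=0)
  nb .#.##: next=.  (t=4,i=7, bit11=0)
  nb .#.#.: next=.  (t=5,i=7, bit10=0)
  nb .#..#: next=.  (t=0,i=12, bit9=0)
  nb .#...: next=.  (t=6,i=7, bit8=0)
  nb ..###: next=#  (t=0,i=2, bit7=1)
  nb ..##.: next=.  (t=0,i=14, bit6=0)
  nb ..#.#: next=#  (t=4,i=6, bit5=1)
  nb ..#..: next=.  (t=0,i=11, bit4=0)
  nb ...##: next=#  (t=0,i=1, bit3=1)
  nb ...#.: next=.  (t=4,i=5, bit2=0)
  nb ....#: next=#  (t=1,i=16, bit1=1)
  nb .....: next=#  (t=1,i=5, bit0=1)
  bits 10000100100100010000000010101011 = 2224095403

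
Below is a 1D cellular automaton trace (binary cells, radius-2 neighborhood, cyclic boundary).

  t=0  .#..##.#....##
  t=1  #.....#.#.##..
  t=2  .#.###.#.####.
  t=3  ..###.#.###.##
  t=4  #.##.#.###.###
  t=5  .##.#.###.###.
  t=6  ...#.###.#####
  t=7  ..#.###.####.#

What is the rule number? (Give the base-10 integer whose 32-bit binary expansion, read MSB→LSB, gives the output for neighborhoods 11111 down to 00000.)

2663439759

  #####|#  b31=1 t=6,i=11
  ####.|.  b30=0 t=2,i=11
  ###.#|.  b29=0 t=2,i=5
  ###..|#  b28=1 t=2,i=12
  ##.##|#  b27=1 t=3,i=11
  ##.#.|#  b26=1 t=0,i=0
  ##..#|#  b25=1 t=1,i=12
  ##...|.  b24=0 t=6,i=0
  #.###|#  b23=1 t=2,i=3
  #.##.|#  b22=1 t=1,i=10
  #.#.#|.  b21=0 t=1,i=8
  #.#..|.  b20=0 t=0,i=1
  #..##|.  b19=0 t=0,i=3
  #..#.|.  b18=0 t=1,i=13
  #...#|.  b17=0 t=6,i=1
  #....|.  b16=0 t=0,i=9
  .####|#  b15=1 t=2,i=10
  .###.|#  b14=1 t=2,i=4
  .##.#|.  b13=0 t=0,i=5
  .##..|#  b12=1 t=1,i=11
  .#.##|#  b11=1 t=1,i=9
  .#.#.|#  b10=1 t=1,i=7
  .#..#|.  b9=0 t=0,i=2
  .#...|#  b8=1 t=0,i=8
  ..###|#  b7=1 t=3,i=2
  ..##.|.  b6=0 t=0,i=4
  ..#.#|.  b5=0 t=1,i=6
  ..#..|.  b4=0 t=1,i=0
  ...##|#  b3=1 t=0,i=11
  ...#.|#  b2=1 t=1,i=5
  ....#|#  b1=1 t=0,i=10
  .....|#  b0=1 t=1,i=3
  bits 10011110110000001101110110001111 = 2663439759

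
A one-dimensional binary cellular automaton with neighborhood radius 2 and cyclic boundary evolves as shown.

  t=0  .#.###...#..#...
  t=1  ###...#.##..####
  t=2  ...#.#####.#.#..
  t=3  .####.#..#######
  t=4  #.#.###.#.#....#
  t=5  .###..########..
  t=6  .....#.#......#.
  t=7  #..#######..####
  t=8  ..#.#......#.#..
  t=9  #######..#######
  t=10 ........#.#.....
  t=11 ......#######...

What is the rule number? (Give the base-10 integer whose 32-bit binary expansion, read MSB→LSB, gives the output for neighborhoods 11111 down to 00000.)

  [31] ##### => .  t=1,i=0
  [30] ####. => .  t=1,i=1
  [29] ###.# => #  t=2,i=9
  [28] ###.. => .  t=0,i=5
  [27] ##.## => #  t=3,i=0
  [26] ##.#. => #  t=2,i=10
  [25] ##..# => .  t=1,i=10
  [24] ##... => #  t=0,i=6
  [23] #.### => .  t=0,i=3
  [22] #.##. => #  t=1,i=8
  [21] #.#.# => #  t=2,i=11
  [20] #.#.. => #  t=2,i=13
  [19] #..## => #  t=1,i=11
  [18] #..#. => .  t=0,i=11
  [17] #...# => .  t=0,i=7
  [16] #.... => #  t=0,i=14
  [15] .#### => #  t=1,i=13
  [14] .###. => .  t=0,i=4
  [13] .##.# => .  t=4,i=0
  [12] .##.. => #  t=1,i=9
  [11] .#.## => #  t=0,i=2
  [10] .#.#. => #  t=2,i=12
  [9] .#..# => .  t=0,i=10
  [8] .#... => #  t=0,i=13
  [7] ..### => .  t=1,i=12
  [6] ..##. => .  t=4,i=15
  [5] ..#.# => #  t=0,i=1
  [4] ..#.. => #  t=0,i=9
  [3] ...## => .  t=4,i=14
  [2] ...#. => #  t=0,i=0
  [1] ....# => #  t=0,i=15
  [0] ..... => .  t=2,i=0
  bits 00101101011110011001110100110110 = 762944822

762944822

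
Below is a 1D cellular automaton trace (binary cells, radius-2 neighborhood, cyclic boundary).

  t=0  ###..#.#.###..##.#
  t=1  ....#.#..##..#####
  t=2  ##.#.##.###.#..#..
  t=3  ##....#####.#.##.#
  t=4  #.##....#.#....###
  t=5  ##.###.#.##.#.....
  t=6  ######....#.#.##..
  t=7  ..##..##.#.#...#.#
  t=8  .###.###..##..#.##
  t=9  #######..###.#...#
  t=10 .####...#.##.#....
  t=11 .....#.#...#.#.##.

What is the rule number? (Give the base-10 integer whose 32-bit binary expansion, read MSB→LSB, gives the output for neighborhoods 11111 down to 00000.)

2845668437

  [31] ##### => #  t=1,i=15
  [30] ####. => .  t=0,i=1
  [29] ###.# => #  t=2,i=10
  [28] ###.. => .  t=0,i=2
  [27] ##.## => #  t=0,i=16
  [26] ##.#. => .  t=2,i=2
  [25] ##..# => .  t=0,i=3
  [24] ##... => #  t=1,i=0
  [23] #.### => #  t=0,i=9
  [22] #.##. => .  t=2,i=5
  [21] #.#.# => .  t=0,i=7
  [20] #.#.. => #  t=1,i=6
  [19] #..## => #  t=0,i=13
  [18] #..#. => #  t=0,i=4
  [17] #...# => .  t=7,i=13
  [16] #.... => #  t=1,i=1
  [15] .#### => .  t=0,i=0
  [14] .###. => #  t=0,i=10
  [13] .##.# => #  t=0,i=15
  [12] .##.. => #  t=1,i=10
  [11] .#.## => .  t=0,i=8
  [10] .#.#. => #  t=0,i=6
  [9] .#..# => .  t=1,i=7
  [8] .#... => .  t=4,i=11
  [7] ..### => .  t=1,i=13
  [6] ..##. => #  t=0,i=14
  [5] ..#.# => .  t=0,i=5
  [4] ..#.. => #  t=2,i=15
  [3] ...## => .  t=3,i=5
  [2] ...#. => #  t=1,i=3
  [1] ....# => .  t=1,i=2
  [0] ..... => #  t=5,i=15
  bits 10101001100111010111010001010101 = 2845668437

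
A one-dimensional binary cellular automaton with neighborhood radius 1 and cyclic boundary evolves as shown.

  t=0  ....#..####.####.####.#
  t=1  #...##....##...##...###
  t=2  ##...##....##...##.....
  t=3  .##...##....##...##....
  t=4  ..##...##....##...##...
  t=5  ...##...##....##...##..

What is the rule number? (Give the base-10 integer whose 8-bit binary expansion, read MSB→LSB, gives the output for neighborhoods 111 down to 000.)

116

  ### -> .   bit 7 = 0  t=0,i=8
  ##. -> #   bit 6 = 1  t=0,i=10
  #.# -> #   bit 5 = 1  t=0,i=11
  #.. -> #   bit 4 = 1  t=0,i=0
  .## -> .   bit 3 = 0  t=0,i=7
  .#. -> #   bit 2 = 1  t=0,i=4
  ..# -> .   bit 1 = 0  t=0,i=3
  ... -> .   bit 0 = 0  t=0,i=1
  bits 01110100 = 116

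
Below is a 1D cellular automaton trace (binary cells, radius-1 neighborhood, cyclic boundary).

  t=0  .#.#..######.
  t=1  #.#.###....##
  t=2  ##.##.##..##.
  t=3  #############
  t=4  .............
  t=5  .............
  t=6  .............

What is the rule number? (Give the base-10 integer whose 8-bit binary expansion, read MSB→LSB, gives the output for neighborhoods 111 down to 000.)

  ### -> .   bit 7 = 0  t=0,i=7
  ##. -> #   bit 6 = 1  t=0,i=11
  #.# -> #   bit 5 = 1  t=0,i=2
  #.. -> #   bit 4 = 1  t=0,i=4
  .## -> #   bit 3 = 1  t=0,i=6
  .#. -> .   bit 2 = 0  t=0,i=1
  ..# -> #   bit 1 = 1  t=0,i=0
  ... -> .   bit 0 = 0  t=1,i=8
  bits 01111010 = 122

122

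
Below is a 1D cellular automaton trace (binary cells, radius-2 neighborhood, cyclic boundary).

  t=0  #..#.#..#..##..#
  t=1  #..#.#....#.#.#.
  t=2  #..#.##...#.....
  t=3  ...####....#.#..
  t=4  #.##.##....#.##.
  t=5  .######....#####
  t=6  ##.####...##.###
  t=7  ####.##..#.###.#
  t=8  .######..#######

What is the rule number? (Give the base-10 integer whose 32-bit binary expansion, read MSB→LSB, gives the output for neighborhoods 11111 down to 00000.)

  ##### -> #   bit 31 = 1  t=5,i=3
  ####. -> #   bit 30 = 1  t=3,i=5
  ###.# -> #   bit 29 = 1  t=5,i=15
  ###.. -> #   bit 28 = 1  t=3,i=6
  ##.## -> #   bit 27 = 1  t=4,i=4
  ##.#. -> #   bit 26 = 1  t=4,i=15
  ##..# -> .   bit 25 = 0  t=0,i=1
  ##... -> .   bit 24 = 0  t=2,i=7
  #.### -> #   bit 23 = 1  t=5,i=1
  #.##. -> #   bit 22 = 1  t=2,i=5
  #.#.# -> .   bit 21 = 0  t=1,i=12
  #.#.. -> #   bit 20 = 1  t=0,i=5
  #..## -> #   bit 19 = 1  t=0,i=10
  #..#. -> .   bit 18 = 0  t=0,i=2
  #...# -> .   bit 17 = 0  t=2,i=8
  #.... -> .   bit 16 = 0  t=1,i=7
  .#### -> .   bit 15 = 0  t=3,i=4
  .###. -> #   bit 14 = 1  t=7,i=12
  .##.# -> #   bit 13 = 1  t=4,i=3
  .##.. -> #   bit 12 = 1  t=0,i=0
  .#.## -> #   bit 11 = 1  t=2,i=4
  .#.#. -> .   bit 10 = 0  t=0,i=4
  .#..# -> .   bit 9 = 0  t=0,i=6
  .#... -> #   bit 8 = 1  t=1,i=6
  ..### -> #   bit 7 = 1  t=3,i=3
  ..##. -> .   bit 6 = 0  t=0,i=11
  ..#.# -> #   bit 5 = 1  t=0,i=3
  ..#.. -> .   bit 4 = 0  t=0,i=8
  ...## -> #   bit 3 = 1  t=3,i=2
  ...#. -> .   bit 2 = 0  t=1,i=9
  ....# -> .   bit 1 = 0  t=1,i=8
  ..... -> #   bit 0 = 1  t=2,i=13
  bits 11111100110110000111100110101001 = 4242045353

4242045353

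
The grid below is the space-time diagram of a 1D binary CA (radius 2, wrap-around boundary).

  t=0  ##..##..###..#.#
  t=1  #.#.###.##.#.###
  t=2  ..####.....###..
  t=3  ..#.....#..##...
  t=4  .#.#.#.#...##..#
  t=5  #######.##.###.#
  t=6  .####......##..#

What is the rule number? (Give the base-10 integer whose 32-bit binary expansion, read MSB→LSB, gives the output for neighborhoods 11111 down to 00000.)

2191678949

  nb #####: next=#  (t=5,i=1, bit31=1)
  nb ####.: next=.  (t=1,i=15, bit30=0)
  nb ###.#: next=.  (t=1,i=0, bit29=0)
  nb ###..: next=.  (t=0,i=1, bit28=0)
  nb ##.##: next=.  (t=1,i=7, bit27=0)
  nb ##.#.: next=.  (t=1,i=1, bit26=0)
  nb ##..#: next=#  (t=0,i=2, bit25=1)
  nb ##...: next=.  (t=2,i=6, bit24=0)
  nb #.###: next=#  (t=0,i=15, bit23=1)
  nb #.##.: next=.  (t=1,i=8, bit22=0)
  nb #.#.#: next=#  (t=1,i=2, bit21=1)
  nb #.#..: next=.  (t=4,i=7, bit20=0)
  nb #..##: next=.  (t=0,i=3, bit19=0)
  nb #..#.: next=.  (t=0,i=12, bit18=0)
  nb #...#: next=#  (t=4,i=9, bit17=1)
  nb #....: next=.  (t=2,i=7, bit16=0)
  nb .####: next=.  (t=1,i=14, bit15=0)
  nb .###.: next=#  (t=0,i=0, bit14=1)
  nb .##.#: next=.  (t=1,i=9, bit13=0)
  nb .##..: next=#  (t=0,i=5, bit12=1)
  nb .#.##: next=#  (t=0,i=14, bit11=1)
  nb .#.#.: next=#  (t=4,i=0, bit10=1)
  nb .#..#: next=.  (t=3,i=9, bit9=0)
  nb .#...: next=#  (t=3,i=3, bit8=1)
  nb ..###: next=#  (t=0,i=8, bit7=1)
  nb ..##.: next=#  (t=0,i=4, bit6=1)
  nb ..#.#: next=#  (t=0,i=13, bit5=1)
  nb ..#..: next=.  (t=3,i=2, bit4=0)
  nb ...##: next=.  (t=2,i=1, bit3=0)
  nb ...#.: next=#  (t=3,i=1, bit2=1)
  nb ....#: next=.  (t=2,i=0, bit1=0)
  nb .....: next=#  (t=2,i=8, bit0=1)
  bits 10000010101000100101110111100101 = 2191678949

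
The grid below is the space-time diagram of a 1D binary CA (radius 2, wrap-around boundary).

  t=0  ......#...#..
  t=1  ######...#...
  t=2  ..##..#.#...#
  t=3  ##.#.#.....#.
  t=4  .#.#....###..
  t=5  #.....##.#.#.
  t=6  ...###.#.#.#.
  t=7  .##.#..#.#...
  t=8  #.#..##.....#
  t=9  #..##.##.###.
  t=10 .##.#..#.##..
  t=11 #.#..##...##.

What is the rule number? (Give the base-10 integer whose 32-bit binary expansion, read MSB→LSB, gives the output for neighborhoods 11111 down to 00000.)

  #####|#  b31=1 t=1,i=2
  ####.|.  b30=0 t=1,i=4
  ###.#|.  b29=0 t=6,i=5
  ###..|.  b28=0 t=1,i=5
  ##.##|.  b27=0 t=9,i=5
  ##.#.|.  b26=0 t=3,i=2
  ##..#|.  b25=0 t=2,i=4
  ##...|#  b24=1 t=1,i=6
  #.###|#  b23=1 t=9,i=9
  #.##.|.  b22=0 t=3,i=0
  #.#.#|#  b21=1 t=3,i=3
  #.#..|.  b20=0 t=2,i=8
  #..##|#  b19=1 t=2,i=1
  #..#.|#  b18=1 t=2,i=5
  #...#|.  b17=0 t=0,i=8
  #....|.  b16=0 t=0,i=12
  .####|.  b15=0 t=1,i=1
  .###.|#  b14=1 t=4,i=9
  .##.#|#  b13=1 t=3,i=1
  .##..|#  b12=1 t=2,i=3
  .#.##|.  b11=0 t=3,i=12
  .#.#.|.  b10=0 t=2,i=7
  .#..#|#  b9=1 t=2,i=0
  .#...|.  b8=0 t=0,i=7
  ..###|.  b7=0 t=1,i=0
  ..##.|.  b6=0 t=2,i=2
  ..#.#|.  b5=0 t=2,i=6
  ..#..|.  b4=0 t=0,i=6
  ...##|#  b3=1 t=1,i=12
  ...#.|#  b2=1 t=0,i=5
  ....#|#  b1=1 t=0,i=4
  .....|#  b0=1 t=0,i=0
  bits 10000001101011000111001000001111 = 2175562255

2175562255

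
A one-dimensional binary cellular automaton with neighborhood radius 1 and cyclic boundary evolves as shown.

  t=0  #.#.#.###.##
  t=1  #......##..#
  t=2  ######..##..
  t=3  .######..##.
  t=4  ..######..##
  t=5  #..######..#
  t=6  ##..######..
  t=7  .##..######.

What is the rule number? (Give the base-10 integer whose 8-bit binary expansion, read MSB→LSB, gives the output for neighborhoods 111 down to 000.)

209

  nb ###: next=#  (t=0,i=7, bit7=1)
  nb ##.: next=#  (t=0,i=0, bit6=1)
  nb #.#: next=.  (t=0,i=1, bit5=0)
  nb #..: next=#  (t=1,i=1, bit4=1)
  nb .##: next=.  (t=0,i=6, bit3=0)
  nb .#.: next=.  (t=0,i=2, bit2=0)
  nb ..#: next=.  (t=1,i=6, bit1=0)
  nb ...: next=#  (t=1,i=2, bit0=1)
  bits 11010001 = 209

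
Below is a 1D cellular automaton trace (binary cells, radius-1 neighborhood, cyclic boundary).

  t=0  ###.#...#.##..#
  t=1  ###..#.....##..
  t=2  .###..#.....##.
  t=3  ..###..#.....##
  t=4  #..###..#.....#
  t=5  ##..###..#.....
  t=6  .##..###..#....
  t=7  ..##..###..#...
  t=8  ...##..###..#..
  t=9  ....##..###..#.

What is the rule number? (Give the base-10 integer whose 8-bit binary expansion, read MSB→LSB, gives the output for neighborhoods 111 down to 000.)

  [7] ### => #  t=0,i=0
  [6] ##. => #  t=0,i=2
  [5] #.# => .  t=0,i=3
  [4] #.. => #  t=0,i=5
  [3] .## => .  t=0,i=10
  [2] .#. => .  t=0,i=4
  [1] ..# => .  t=0,i=7
  [0] ... => .  t=0,i=6
  bits 11010000 = 208

208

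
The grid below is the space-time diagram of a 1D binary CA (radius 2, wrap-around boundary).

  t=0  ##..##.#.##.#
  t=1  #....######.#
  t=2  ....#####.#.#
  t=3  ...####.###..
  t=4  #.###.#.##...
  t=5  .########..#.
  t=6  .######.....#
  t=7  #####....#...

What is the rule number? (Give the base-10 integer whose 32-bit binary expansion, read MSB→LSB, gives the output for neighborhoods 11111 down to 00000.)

  #####|#  b31=1 t=1,i=7
  ####.|.  b30=0 t=1,i=9
  ###.#|#  b29=1 t=1,i=10
  ###..|.  b28=0 t=0,i=1
  ##.##|.  b27=0 t=0,i=11
  ##.#.|#  b26=1 t=0,i=6
  ##..#|.  b25=0 t=0,i=2
  ##...|.  b24=0 t=1,i=1
  #.###|#  b23=1 t=0,i=12
  #.##.|#  b22=1 t=0,i=9
  #.#.#|#  b21=1 t=0,i=7
  #.#..|.  b20=0 t=2,i=12
  #..##|.  b19=0 t=0,i=3
  #..#.|.  b18=0 t=5,i=10
  #...#|#  b17=1 t=4,i=11
  #....|.  b16=0 t=1,i=2
  .####|#  b15=1 t=1,i=6
  .###.|#  b14=1 t=0,i=0
  .##.#|#  b13=1 t=0,i=5
  .##..|.  b12=0 t=1,i=0
  .#.##|#  b11=1 t=0,i=8
  .#.#.|.  b10=0 t=2,i=11
  .#..#|#  b9=1 t=5,i=12
  .#...|.  b8=0 t=2,i=0
  ..###|#  b7=1 t=1,i=5
  ..##.|.  b6=0 t=0,i=4
  ..#.#|.  b5=0 t=4,i=0
  ..#..|.  b4=0 t=5,i=11
  ...##|#  b3=1 t=1,i=4
  ...#.|.  b2=0 t=4,i=12
  ....#|.  b1=0 t=1,i=3
  .....|#  b0=1 t=3,i=0
  bits 10100100111000101110101010001001 = 2766334601

2766334601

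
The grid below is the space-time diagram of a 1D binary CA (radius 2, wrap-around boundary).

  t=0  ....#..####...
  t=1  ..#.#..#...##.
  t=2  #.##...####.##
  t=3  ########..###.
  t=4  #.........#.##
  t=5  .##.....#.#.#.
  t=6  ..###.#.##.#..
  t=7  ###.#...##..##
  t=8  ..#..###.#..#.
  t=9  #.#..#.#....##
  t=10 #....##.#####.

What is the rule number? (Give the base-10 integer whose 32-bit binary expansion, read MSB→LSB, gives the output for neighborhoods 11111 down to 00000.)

  ##### -> .   bit 31 = 0  t=3,i=2
  ####. -> .   bit 30 = 0  t=0,i=9
  ###.# -> #   bit 29 = 1  t=2,i=0
  ###.. -> .   bit 28 = 0  t=0,i=10
  ##.## -> #   bit 27 = 1  t=2,i=1
  ##.#. -> .   bit 26 = 0  t=6,i=5
  ##..# -> .   bit 25 = 0  t=3,i=8
  ##... -> #   bit 24 = 1  t=0,i=11
  #.### -> #   bit 23 = 1  t=2,i=12
  #.##. -> #   bit 22 = 1  t=2,i=2
  #.#.# -> .   bit 21 = 0  t=5,i=10
  #.#.. -> .   bit 20 = 0  t=1,i=4
  #..## -> .   bit 19 = 0  t=0,i=6
  #..#. -> .   bit 18 = 0  t=1,i=6
  #...# -> #   bit 17 = 1  t=1,i=0
  #.... -> #   bit 16 = 1  t=0,i=12
  .#### -> .   bit 15 = 0  t=0,i=8
  .###. -> .   bit 14 = 0  t=2,i=13
  .##.# -> #   bit 13 = 1  t=6,i=9
  .##.. -> #   bit 12 = 1  t=1,i=12
  .#.## -> .   bit 11 = 0  t=4,i=11
  .#.#. -> #   bit 10 = 1  t=1,i=3
  .#..# -> .   bit 9 = 0  t=0,i=5
  .#... -> #   bit 8 = 1  t=1,i=8
  ..### -> #   bit 7 = 1  t=0,i=7
  ..##. -> .   bit 6 = 0  t=1,i=11
  ..#.# -> #   bit 5 = 1  t=1,i=2
  ..#.. -> #   bit 4 = 1  t=0,i=4
  ...## -> #   bit 3 = 1  t=1,i=10
  ...#. -> .   bit 2 = 0  t=0,i=3
  ....# -> #   bit 1 = 1  t=0,i=2
  ..... -> .   bit 0 = 0  t=0,i=0
  bits 00101001110000110011010110111010 = 700659130

700659130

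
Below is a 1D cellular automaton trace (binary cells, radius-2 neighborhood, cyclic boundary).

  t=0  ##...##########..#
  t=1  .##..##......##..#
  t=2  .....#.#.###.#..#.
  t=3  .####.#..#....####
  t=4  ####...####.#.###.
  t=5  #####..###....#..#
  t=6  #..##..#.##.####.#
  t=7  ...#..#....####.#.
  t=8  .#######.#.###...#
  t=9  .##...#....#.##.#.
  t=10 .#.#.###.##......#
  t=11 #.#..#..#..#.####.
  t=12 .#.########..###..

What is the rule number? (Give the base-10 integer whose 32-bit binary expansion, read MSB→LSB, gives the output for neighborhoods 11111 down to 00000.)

1501857751

  nb #####: next=.  (t=0,i=7, bit31=0)
  nb ####.: next=#  (t=0,i=13, bit30=1)
  nb ###.#: next=.  (t=2,i=11, bit29=0)
  nb ###..: next=#  (t=0,i=1, bit28=1)
  nb ##.##: next=#  (t=3,i=0, bit27=1)
  nb ##.#.: next=.  (t=2,i=12, bit26=0)
  nb ##..#: next=.  (t=0,i=15, bit25=0)
  nb ##...: next=#  (t=0,i=2, bit24=1)
  nb #.###: next=#  (t=2,i=9, bit23=1)
  nb #.##.: next=.  (t=1,i=1, bit22=0)
  nb #.#.#: next=.  (t=2,i=7, bit21=0)
  nb #.#..: next=.  (t=2,i=13, bit20=0)
  nb #..##: next=.  (t=0,i=16, bit19=0)
  nb #..#.: next=#  (t=1,i=16, bit18=1)
  nb #...#: next=.  (t=0,i=3, bit17=0)
  nb #....: next=.  (t=1,i=8, bit16=0)
  nb .####: next=#  (t=0,i=6, bit15=1)
  nb .###.: next=.  (t=0,i=0, bit14=0)
  nb .##.#: next=.  (t=6,i=10, bit13=0)
  nb .##..: next=.  (t=1,i=2, bit12=0)
  nb .#.##: next=.  (t=1,i=0, bit11=0)
  nb .#.#.: next=#  (t=2,i=6, bit10=1)
  nb .#..#: next=#  (t=2,i=14, bit9=1)
  nb .#...: next=#  (t=2,i=17, bit8=1)
  nb ..###: next=#  (t=0,i=5, bit7=1)
  nb ..##.: next=#  (t=1,i=5, bit6=1)
  nb ..#.#: next=.  (t=1,i=17, bit5=0)
  nb ..#..: next=#  (t=2,i=16, bit4=1)
  nb ...##: next=.  (t=0,i=4, bit3=0)
  nb ...#.: next=#  (t=2,i=4, bit2=1)
  nb ....#: next=#  (t=1,i=11, bit1=1)
  nb .....: next=#  (t=1,i=9, bit0=1)
  bits 01011001100001001000011111010111 = 1501857751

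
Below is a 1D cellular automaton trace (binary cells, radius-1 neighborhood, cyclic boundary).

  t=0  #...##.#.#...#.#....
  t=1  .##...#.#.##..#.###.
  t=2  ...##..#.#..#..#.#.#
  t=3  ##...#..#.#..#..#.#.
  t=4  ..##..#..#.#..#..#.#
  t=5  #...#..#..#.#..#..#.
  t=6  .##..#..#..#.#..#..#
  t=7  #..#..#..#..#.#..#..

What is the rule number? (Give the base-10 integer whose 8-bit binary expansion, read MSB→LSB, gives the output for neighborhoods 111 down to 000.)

177

  [7] ### => #  t=1,i=17
  [6] ##. => .  t=0,i=5
  [5] #.# => #  t=0,i=6
  [4] #.. => #  t=0,i=1
  [3] .## => .  t=0,i=4
  [2] .#. => .  t=0,i=0
  [1] ..# => .  t=0,i=3
  [0] ... => #  t=0,i=2
  bits 10110001 = 177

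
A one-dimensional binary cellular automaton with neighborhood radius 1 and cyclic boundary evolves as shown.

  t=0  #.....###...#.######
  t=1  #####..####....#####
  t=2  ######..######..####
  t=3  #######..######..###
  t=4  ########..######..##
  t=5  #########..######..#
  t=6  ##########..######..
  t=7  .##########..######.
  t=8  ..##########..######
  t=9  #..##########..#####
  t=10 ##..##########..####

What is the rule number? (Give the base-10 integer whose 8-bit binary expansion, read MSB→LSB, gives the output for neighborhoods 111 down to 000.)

209

  nb ###: next=#  (t=0,i=7, bit7=1)
  nb ##.: next=#  (t=0,i=0, bit6=1)
  nb #.#: next=.  (t=0,i=13, bit5=0)
  nb #..: next=#  (t=0,i=1, bit4=1)
  nb .##: next=.  (t=0,i=6, bit3=0)
  nb .#.: next=.  (t=0,i=12, bit2=0)
  nb ..#: next=.  (t=0,i=5, bit1=0)
  nb ...: next=#  (t=0,i=2, bit0=1)
  bits 11010001 = 209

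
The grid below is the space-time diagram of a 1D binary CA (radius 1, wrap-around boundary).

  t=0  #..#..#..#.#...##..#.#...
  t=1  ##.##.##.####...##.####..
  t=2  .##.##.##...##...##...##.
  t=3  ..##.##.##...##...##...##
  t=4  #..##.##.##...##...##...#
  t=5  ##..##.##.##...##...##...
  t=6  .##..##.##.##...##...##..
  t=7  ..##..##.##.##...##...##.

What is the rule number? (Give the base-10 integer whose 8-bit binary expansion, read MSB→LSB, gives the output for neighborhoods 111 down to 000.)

116

  nb ###: next=.  (t=1,i=10, bit7=0)
  nb ##.: next=#  (t=0,i=16, bit6=1)
  nb #.#: next=#  (t=0,i=10, bit5=1)
  nb #..: next=#  (t=0,i=1, bit4=1)
  nb .##: next=.  (t=0,i=15, bit3=0)
  nb .#.: next=#  (t=0,i=0, bit2=1)
  nb ..#: next=.  (t=0,i=2, bit1=0)
  nb ...: next=.  (t=0,i=13, bit0=0)
  bits 01110100 = 116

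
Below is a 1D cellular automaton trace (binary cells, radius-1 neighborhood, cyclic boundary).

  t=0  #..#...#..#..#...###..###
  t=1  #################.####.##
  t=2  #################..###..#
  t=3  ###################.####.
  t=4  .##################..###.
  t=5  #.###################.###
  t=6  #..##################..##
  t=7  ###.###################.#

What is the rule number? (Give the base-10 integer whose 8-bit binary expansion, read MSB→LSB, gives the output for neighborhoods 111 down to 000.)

  ### -> #   bit 7 = 1  t=0,i=18
  ##. -> #   bit 6 = 1  t=0,i=0
  #.# -> .   bit 5 = 0  t=1,i=17
  #.. -> #   bit 4 = 1  t=0,i=1
  .## -> .   bit 3 = 0  t=0,i=17
  .#. -> #   bit 2 = 1  t=0,i=3
  ..# -> #   bit 1 = 1  t=0,i=2
  ... -> #   bit 0 = 1  t=0,i=5
  bits 11010111 = 215

215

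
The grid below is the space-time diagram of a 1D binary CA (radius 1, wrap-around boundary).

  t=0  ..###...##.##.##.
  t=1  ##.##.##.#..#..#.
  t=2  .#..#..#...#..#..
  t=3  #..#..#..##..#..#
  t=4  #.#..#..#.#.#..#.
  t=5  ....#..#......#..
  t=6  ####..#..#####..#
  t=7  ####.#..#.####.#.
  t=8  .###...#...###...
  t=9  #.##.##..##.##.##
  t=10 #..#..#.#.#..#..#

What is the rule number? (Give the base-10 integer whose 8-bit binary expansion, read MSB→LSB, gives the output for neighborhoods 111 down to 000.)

  ###|#  b7=1 t=0,i=3
  ##.|#  b6=1 t=0,i=4
  #.#|.  b5=0 t=0,i=10
  #..|.  b4=0 t=0,i=5
  .##|.  b3=0 t=0,i=2
  .#.|.  b2=0 t=1,i=9
  ..#|#  b1=1 t=0,i=1
  ...|#  b0=1 t=0,i=0
  bits 11000011 = 195

195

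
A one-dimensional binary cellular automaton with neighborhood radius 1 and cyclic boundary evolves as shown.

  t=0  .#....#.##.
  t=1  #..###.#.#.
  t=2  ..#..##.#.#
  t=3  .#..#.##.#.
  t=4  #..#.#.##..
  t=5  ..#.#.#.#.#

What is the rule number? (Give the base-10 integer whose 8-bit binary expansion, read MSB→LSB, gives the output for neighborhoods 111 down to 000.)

99

  ###|.  b7=0 t=1,i=4
  ##.|#  b6=1 t=0,i=9
  #.#|#  b5=1 t=0,i=7
  #..|.  b4=0 t=0,i=2
  .##|.  b3=0 t=0,i=8
  .#.|.  b2=0 t=0,i=1
  ..#|#  b1=1 t=0,i=0
  ...|#  b0=1 t=0,i=3
  bits 01100011 = 99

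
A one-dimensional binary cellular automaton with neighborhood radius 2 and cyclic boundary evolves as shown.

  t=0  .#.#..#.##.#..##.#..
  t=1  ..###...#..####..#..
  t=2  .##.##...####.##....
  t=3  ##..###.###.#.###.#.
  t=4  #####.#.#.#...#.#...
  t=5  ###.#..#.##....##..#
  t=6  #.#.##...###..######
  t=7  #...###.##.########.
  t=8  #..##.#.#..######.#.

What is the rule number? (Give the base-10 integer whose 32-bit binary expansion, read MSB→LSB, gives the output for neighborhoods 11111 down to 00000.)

3017316041

  [31] ##### => #  t=4,i=2
  [30] ####. => .  t=1,i=13
  [29] ###.# => #  t=2,i=12
  [28] ###.. => #  t=1,i=4
  [27] ##.## => .  t=2,i=3
  [26] ##.#. => .  t=0,i=10
  [25] ##..# => #  t=1,i=15
  [24] ##... => #  t=1,i=5
  [23] #.### => #  t=3,i=8
  [22] #.##. => #  t=0,i=8
  [21] #.#.# => .  t=3,i=12
  [20] #.#.. => #  t=0,i=3
  [19] #..## => #  t=0,i=13
  [18] #..#. => .  t=0,i=5
  [17] #...# => .  t=0,i=19
  [16] #.... => .  t=1,i=19
  [15] .#### => #  t=1,i=12
  [14] .###. => .  t=1,i=3
  [13] .##.# => .  t=0,i=9
  [12] .##.. => #  t=2,i=5
  [11] .#.## => .  t=0,i=7
  [10] .#.#. => #  t=0,i=2
  [9] .#..# => #  t=0,i=4
  [8] .#... => .  t=0,i=18
  [7] ..### => #  t=1,i=2
  [6] ..##. => #  t=0,i=14
  [5] ..#.# => .  t=0,i=1
  [4] ..#.. => .  t=1,i=8
  [3] ...## => #  t=1,i=1
  [2] ...#. => .  t=0,i=0
  [1] ....# => .  t=1,i=0
  [0] ..... => #  t=2,i=18
  bits 10110011110110001001011011001001 = 3017316041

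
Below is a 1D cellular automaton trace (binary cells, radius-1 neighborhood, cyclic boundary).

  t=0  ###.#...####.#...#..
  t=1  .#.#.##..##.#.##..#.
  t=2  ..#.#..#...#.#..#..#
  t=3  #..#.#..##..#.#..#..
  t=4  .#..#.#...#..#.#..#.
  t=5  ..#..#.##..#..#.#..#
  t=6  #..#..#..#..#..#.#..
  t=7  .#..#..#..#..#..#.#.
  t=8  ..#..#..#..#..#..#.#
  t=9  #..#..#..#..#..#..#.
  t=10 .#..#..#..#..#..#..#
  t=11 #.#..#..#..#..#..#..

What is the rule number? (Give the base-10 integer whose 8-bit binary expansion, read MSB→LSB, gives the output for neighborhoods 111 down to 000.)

177

  [7] ### => #  t=0,i=1
  [6] ##. => .  t=0,i=2
  [5] #.# => #  t=0,i=3
  [4] #.. => #  t=0,i=5
  [3] .## => .  t=0,i=0
  [2] .#. => .  t=0,i=4
  [1] ..# => .  t=0,i=7
  [0] ... => #  t=0,i=6
  bits 10110001 = 177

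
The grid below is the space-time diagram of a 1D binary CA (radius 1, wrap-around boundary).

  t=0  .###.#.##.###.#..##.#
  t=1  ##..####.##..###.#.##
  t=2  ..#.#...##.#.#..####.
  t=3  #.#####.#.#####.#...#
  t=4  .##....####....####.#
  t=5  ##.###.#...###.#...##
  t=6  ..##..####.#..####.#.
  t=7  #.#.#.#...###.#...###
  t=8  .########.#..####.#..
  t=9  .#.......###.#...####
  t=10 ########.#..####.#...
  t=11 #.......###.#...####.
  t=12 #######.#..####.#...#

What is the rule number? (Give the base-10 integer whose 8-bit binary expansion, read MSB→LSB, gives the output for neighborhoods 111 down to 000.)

61

  nb ###: next=.  (t=0,i=2, bit7=0)
  nb ##.: next=.  (t=0,i=3, bit6=0)
  nb #.#: next=#  (t=0,i=0, bit5=1)
  nb #..: next=#  (t=0,i=15, bit4=1)
  nb .##: next=#  (t=0,i=1, bit3=1)
  nb .#.: next=#  (t=0,i=5, bit2=1)
  nb ..#: next=.  (t=0,i=16, bit1=0)
  nb ...: next=#  (t=2,i=0, bit0=1)
  bits 00111101 = 61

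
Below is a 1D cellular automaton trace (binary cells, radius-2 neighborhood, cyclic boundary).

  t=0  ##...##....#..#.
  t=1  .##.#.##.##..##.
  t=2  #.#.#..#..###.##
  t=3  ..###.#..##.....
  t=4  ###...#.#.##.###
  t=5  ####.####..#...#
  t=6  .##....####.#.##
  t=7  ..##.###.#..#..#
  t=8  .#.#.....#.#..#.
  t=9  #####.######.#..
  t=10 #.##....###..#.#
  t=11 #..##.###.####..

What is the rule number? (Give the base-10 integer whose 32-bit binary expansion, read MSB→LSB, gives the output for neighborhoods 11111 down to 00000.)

  ##### -> #   bit 31 = 1  t=4,i=0
  ####. -> #   bit 30 = 1  t=4,i=1
  ###.# -> .   bit 29 = 0  t=2,i=0
  ###.. -> #   bit 28 = 1  t=4,i=2
  ##.## -> .   bit 27 = 0  t=1,i=8
  ##.#. -> .   bit 26 = 0  t=1,i=3
  ##..# -> #   bit 25 = 1  t=1,i=11
  ##... -> #   bit 24 = 1  t=0,i=2
  #.### -> .   bit 23 = 0  t=2,i=14
  #.##. -> .   bit 22 = 0  t=0,i=0
  #.#.# -> #   bit 21 = 1  t=1,i=4
  #.#.. -> #   bit 20 = 1  t=2,i=4
  #..## -> #   bit 19 = 1  t=1,i=0
  #..#. -> #   bit 18 = 1  t=0,i=13
  #...# -> .   bit 17 = 0  t=0,i=3
  #.... -> .   bit 16 = 0  t=0,i=8
  .#### -> .   bit 15 = 0  t=4,i=14
  .###. -> .   bit 14 = 0  t=2,i=11
  .##.# -> #   bit 13 = 1  t=1,i=2
  .##.. -> #   bit 12 = 1  t=0,i=1
  .#.## -> .   bit 11 = 0  t=0,i=15
  .#.#. -> #   bit 10 = 1  t=2,i=3
  .#..# -> .   bit 9 = 0  t=0,i=12
  .#... -> #   bit 8 = 1  t=5,i=12
  ..### -> #   bit 7 = 1  t=2,i=10
  ..##. -> .   bit 6 = 0  t=0,i=5
  ..#.# -> #   bit 5 = 1  t=0,i=14
  ..#.. -> .   bit 4 = 0  t=0,i=11
  ...## -> #   bit 3 = 1  t=0,i=4
  ...#. -> #   bit 2 = 1  t=0,i=10
  ....# -> #   bit 1 = 1  t=0,i=9
  ..... -> #   bit 0 = 1  t=3,i=13
  bits 11010011001111000011010110101111 = 3543938479

3543938479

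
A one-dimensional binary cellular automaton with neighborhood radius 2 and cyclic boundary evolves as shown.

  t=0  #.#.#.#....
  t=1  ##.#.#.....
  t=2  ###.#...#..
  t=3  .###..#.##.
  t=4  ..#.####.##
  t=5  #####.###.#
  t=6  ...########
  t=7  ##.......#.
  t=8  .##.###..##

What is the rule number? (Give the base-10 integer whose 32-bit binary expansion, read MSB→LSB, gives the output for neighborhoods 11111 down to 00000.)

1871085169

  [31] ##### => .  t=5,i=1
  [30] ####. => #  t=4,i=6
  [29] ###.# => #  t=2,i=2
  [28] ###.. => .  t=3,i=3
  [27] ##.## => #  t=4,i=8
  [26] ##.#. => #  t=1,i=2
  [25] ##..# => #  t=3,i=4
  [24] ##... => #  t=6,i=0
  [23] #.### => #  t=4,i=4
  [22] #.##. => .  t=3,i=8
  [21] #.#.# => .  t=0,i=2
  [20] #.#.. => .  t=0,i=6
  [19] #..## => .  t=2,i=10
  [18] #..#. => #  t=3,i=5
  [17] #...# => #  t=2,i=6
  [16] #.... => .  t=0,i=8
  [15] .#### => .  t=4,i=5
  [14] .###. => #  t=2,i=1
  [13] .##.# => #  t=1,i=1
  [12] .##.. => #  t=3,i=9
  [11] .#.## => #  t=3,i=7
  [10] .#.#. => #  t=0,i=1
  [9] .#..# => #  t=2,i=9
  [8] .#... => .  t=0,i=7
  [7] ..### => .  t=2,i=0
  [6] ..##. => #  t=1,i=0
  [5] ..#.# => #  t=0,i=0
  [4] ..#.. => #  t=2,i=8
  [3] ...## => .  t=1,i=10
  [2] ...#. => .  t=0,i=10
  [1] ....# => .  t=0,i=9
  [0] ..... => #  t=1,i=8
  bits 01101111100001100111111001110001 = 1871085169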